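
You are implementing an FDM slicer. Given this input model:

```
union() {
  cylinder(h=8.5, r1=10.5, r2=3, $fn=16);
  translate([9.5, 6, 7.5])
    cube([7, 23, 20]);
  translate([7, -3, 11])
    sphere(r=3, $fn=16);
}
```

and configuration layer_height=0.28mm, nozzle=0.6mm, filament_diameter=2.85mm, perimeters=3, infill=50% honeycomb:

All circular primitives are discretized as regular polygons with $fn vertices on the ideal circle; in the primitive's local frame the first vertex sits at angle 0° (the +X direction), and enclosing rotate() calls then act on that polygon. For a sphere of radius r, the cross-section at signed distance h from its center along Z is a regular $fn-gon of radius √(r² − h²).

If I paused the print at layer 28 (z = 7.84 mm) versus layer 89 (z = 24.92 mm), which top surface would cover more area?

Layer 28 (z = 7.84): the cone: at t=0.922 of its height the radius interpolates to r₁+(r₂−r₁)t = 3.582, giving a regular 16-gon of that circumradius (area = (16/2)·3.582²·sin(360°/16) = 39.29 mm²); the 7×23 cube at (9.5, 6) contributes its full rectangle (area 161.00 mm²); the sphere at (7, -3) is absent (|z−center|=3.160 > r=3); Combining (union): the 2 present regions are separate (no shared area or edge), so areas and boundary lengths simply add and each stays a separate island — area = 200.29 mm². So its area = 200.29 mm². Layer 89 (z = 24.92): the cone is absent (z outside [0, 8.5]); the cube at (9.5, 6) (footprint 7×23) is included at this height (area 161.00 mm²); the sphere at (7, -3) is not intersected at this z (|z−center|=13.920 > r=3); Taking the union: only the 7×23 cube at (9.5, 6) is present, so the union is just that shape — area = 161.00 mm². So its area = 161.00 mm². Layer 28 is larger (200.29 vs 161.00 mm²).

layer 28 (z = 7.84 mm)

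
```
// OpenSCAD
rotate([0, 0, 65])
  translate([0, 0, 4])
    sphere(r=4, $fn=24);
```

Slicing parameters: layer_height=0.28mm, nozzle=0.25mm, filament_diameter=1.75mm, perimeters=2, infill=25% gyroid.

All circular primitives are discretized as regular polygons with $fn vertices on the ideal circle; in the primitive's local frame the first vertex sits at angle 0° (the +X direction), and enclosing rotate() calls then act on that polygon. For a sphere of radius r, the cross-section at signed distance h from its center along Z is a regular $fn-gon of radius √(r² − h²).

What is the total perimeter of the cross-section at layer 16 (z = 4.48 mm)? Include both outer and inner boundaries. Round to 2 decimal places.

At z = 4.48 mm: the r=4 sphere contributes a regular 24-gon of circumradius √(4²−0.48²) = 3.971 (perimeter = 2·24·3.971·sin(180°/24) = 24.88 mm); (whole slice rotated 65° about Z — lengths, areas and connectivity unchanged). Overall, the cross-section is a single solid region. Total boundary length (outer) = 24.88 mm.

24.88 mm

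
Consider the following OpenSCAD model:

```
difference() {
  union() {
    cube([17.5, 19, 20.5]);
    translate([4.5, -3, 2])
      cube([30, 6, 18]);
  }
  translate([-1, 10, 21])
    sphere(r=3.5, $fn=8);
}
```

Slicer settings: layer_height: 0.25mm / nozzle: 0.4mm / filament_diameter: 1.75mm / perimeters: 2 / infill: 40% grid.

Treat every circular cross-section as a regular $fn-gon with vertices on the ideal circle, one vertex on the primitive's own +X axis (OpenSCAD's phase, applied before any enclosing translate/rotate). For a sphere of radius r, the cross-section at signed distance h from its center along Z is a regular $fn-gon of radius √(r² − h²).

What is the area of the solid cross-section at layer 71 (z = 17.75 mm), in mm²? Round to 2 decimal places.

At z = 17.75 mm: the cube is present — its section is the full 17.5×19 rectangle (area 332.50 mm²); the cube at (4.5, -3) is present — its section is the full 30×6 rectangle (area 180.00 mm²); Merging all regions: the regions partially overlap — summed areas 512.50 mm² minus the doubly-counted overlap 39.00 mm² gives 473.50 mm² — area = 473.50 mm²; the r=3.5 sphere at (-1, 10) contributes a regular 8-gon of circumradius √(3.5²−3.25²) = 1.299 (area = (8/2)·1.299²·sin(360°/8) = 4.77 mm²); Subtracting the remaining from the first: starting from the result so far (473.50 mm²), the r=3.5 sphere at (-1, 10) partially overlaps it — only the 0.22 mm² overlap (of its 4.77 mm²) is removed, clipping the outline — area = 473.28 mm². Overall, the cross-section is a single solid region. Net area = 473.28 mm².

473.28 mm²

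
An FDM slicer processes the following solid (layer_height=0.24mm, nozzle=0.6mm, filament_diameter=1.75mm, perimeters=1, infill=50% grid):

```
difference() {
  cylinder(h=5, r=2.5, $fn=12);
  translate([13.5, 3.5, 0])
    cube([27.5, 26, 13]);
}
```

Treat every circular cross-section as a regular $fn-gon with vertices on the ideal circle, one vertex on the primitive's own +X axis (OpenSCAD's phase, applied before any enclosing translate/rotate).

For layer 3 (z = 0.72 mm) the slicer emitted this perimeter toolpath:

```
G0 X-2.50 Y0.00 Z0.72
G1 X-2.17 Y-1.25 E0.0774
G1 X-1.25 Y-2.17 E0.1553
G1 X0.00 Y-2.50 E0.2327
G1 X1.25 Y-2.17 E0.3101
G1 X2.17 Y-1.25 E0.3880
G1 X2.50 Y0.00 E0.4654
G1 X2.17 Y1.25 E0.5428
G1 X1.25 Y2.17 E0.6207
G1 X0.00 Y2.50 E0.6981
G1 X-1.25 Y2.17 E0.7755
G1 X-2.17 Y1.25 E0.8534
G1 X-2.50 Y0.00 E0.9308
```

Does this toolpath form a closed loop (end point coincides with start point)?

yes

Start point (G0): (-2.50, 0.00). End point (last G1): the path returns to the start — closed.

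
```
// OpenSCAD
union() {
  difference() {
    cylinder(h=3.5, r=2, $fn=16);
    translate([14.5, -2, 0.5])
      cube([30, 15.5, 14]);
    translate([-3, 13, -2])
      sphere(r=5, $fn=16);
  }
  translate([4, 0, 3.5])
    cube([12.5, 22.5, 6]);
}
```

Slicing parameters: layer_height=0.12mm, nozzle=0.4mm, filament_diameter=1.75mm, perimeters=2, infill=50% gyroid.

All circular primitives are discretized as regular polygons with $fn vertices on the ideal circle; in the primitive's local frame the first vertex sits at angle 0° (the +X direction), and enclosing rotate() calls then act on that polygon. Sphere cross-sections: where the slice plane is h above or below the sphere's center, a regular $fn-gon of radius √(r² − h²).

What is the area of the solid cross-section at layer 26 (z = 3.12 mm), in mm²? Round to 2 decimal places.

12.25 mm²

At z = 3.12 mm: the r=2 cylinder gives a regular 16-gon of circumradius 2 (constant along its height) (area = (16/2)·2.000²·sin(360°/16) = 12.25 mm²); the cube at (14.5, -2) is present — its section is the full 30×15.5 rectangle (area 465.00 mm²); the sphere at (-3, 13) is absent (|z−center|=5.120 > r=5); After the difference (first − rest): starting from the r=2 cylinder (12.25 mm²), the 30×15.5 cube at (14.5, -2) misses the remaining region (no effect) — area = 12.25 mm²; the cube at (4, 0) is absent (z outside [3.5, 9.5]); Taking the union: only the result so far is present, so the union is just that shape — area = 12.25 mm². Overall, the cross-section is a single solid region. Net area = 12.25 mm².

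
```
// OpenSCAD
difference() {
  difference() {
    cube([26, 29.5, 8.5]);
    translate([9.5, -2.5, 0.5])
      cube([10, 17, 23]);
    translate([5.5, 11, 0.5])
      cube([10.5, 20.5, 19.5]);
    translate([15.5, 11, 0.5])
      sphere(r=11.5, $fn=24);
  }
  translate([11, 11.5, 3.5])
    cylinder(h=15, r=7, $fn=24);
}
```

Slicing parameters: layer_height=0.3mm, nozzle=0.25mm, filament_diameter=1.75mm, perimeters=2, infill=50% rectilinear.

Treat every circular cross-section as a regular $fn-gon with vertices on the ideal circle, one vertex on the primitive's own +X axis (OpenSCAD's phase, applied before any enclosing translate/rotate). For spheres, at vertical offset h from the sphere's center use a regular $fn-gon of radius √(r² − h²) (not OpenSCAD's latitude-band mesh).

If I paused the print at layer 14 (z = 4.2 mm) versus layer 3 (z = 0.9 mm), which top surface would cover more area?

Layer 14 (z = 4.2): the cube (footprint 26×29.5) is included at this height (area 767.00 mm²); the cube at (9.5, -2.5) is present — its section is the full 10×17 rectangle (area 170.00 mm²); the cube at (5.5, 11) is present — its section is the full 10.5×20.5 rectangle (area 215.25 mm²); the r=11.5 sphere at (15.5, 11) slices to a regular 24-gon of circumradius 10.889 (√(r²−h²) with h=3.7 from center) (area = (24/2)·10.889²·sin(360°/24) = 368.23 mm²); Subtracting the remaining from the first: starting from the 26×29.5 cube (767.00 mm²), the 10×17 cube at (9.5, -2.5) partially overlaps it — only the 145.00 mm² overlap (of its 170.00 mm²) is removed, clipping the outline; the 10.5×20.5 cube at (5.5, 11) partially overlaps it — only the 171.50 mm² overlap (of its 215.25 mm²) is removed, clipping the outline; the r=11.5 sphere at (15.5, 11) partially overlaps it — only the 155.87 mm² overlap (of its 368.23 mm²) is removed, clipping the outline — area = 294.63 mm²; the cylinder at (11, 11.5): section is a regular 24-gon, circumradius r=7 (area = (24/2)·7.000²·sin(360°/24) = 152.19 mm²); After the difference (first − rest): starting from the result so far (294.63 mm²), the r=7 cylinder at (11, 11.5) partially overlaps it — only the 3.94 mm² overlap (of its 152.19 mm²) is removed, clipping the outline — area = 290.69 mm². So its area = 290.69 mm². Layer 3 (z = 0.9): the 26×29.5 cube contributes its full rectangle (area 767.00 mm²); the cube at (9.5, -2.5) is present — its section is the full 10×17 rectangle (area 170.00 mm²); the cube at (5.5, 11) is present — its section is the full 10.5×20.5 rectangle (area 215.25 mm²); the r=11.5 sphere at (15.5, 11) contributes a regular 24-gon of circumradius √(11.5²−0.4²) = 11.493 (area = (24/2)·11.493²·sin(360°/24) = 410.25 mm²); Subtracting the remaining from the first: starting from the 26×29.5 cube (767.00 mm²), the 10×17 cube at (9.5, -2.5) partially overlaps it — only the 145.00 mm² overlap (of its 170.00 mm²) is removed, clipping the outline; the 10.5×20.5 cube at (5.5, 11) partially overlaps it — only the 171.50 mm² overlap (of its 215.25 mm²) is removed, clipping the outline; the r=11.5 sphere at (15.5, 11) partially overlaps it — only the 179.36 mm² overlap (of its 410.25 mm²) is removed, clipping the outline — area = 271.14 mm²; the cylinder at (11, 11.5) is absent (z outside [3.5, 18.5]); Subtracting the remaining from the first: none of the subtracted shapes is present at this height, so that combined region is unchanged — area = 271.14 mm². So its area = 271.14 mm². Layer 14 is larger (290.69 vs 271.14 mm²).

layer 14 (z = 4.2 mm)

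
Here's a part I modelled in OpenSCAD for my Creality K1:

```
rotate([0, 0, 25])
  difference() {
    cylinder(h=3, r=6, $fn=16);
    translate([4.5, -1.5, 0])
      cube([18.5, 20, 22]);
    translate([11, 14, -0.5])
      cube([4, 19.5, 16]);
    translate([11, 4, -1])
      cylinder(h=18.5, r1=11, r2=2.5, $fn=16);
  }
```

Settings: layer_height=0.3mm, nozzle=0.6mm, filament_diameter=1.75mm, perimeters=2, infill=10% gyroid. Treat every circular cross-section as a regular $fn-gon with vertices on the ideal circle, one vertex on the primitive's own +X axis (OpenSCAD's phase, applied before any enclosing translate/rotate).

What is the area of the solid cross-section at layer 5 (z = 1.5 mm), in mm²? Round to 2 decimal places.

At z = 1.5 mm: the r=6 cylinder gives a regular 16-gon of circumradius 6 (constant along its height) (area = (16/2)·6.000²·sin(360°/16) = 110.21 mm²); the cube at (4.5, -1.5) is present — its section is the full 18.5×20 rectangle (area 370.00 mm²); the 4×19.5 cube at (11, 14) contributes its full rectangle (area 78.00 mm²); the cone at (11, 4) (r1=11→r2=2.5) has section circumradius 9.851 here — a regular 16-gon (area = (16/2)·9.851²·sin(360°/16) = 297.11 mm²); Taking the first minus the rest: starting from the r=6 cylinder (110.21 mm²), the 18.5×20 cube at (4.5, -1.5) partially overlaps it — only the 5.76 mm² overlap (of its 370.00 mm²) is removed, clipping the outline; the 4×19.5 cube at (11, 14) misses the remaining region (no effect); the cone at (11, 4) partially overlaps it — only the 21.18 mm² overlap (of its 297.11 mm²) is removed, clipping the outline — area = 83.27 mm²; (whole slice rotated 25° about Z — lengths, areas and connectivity unchanged). Overall, the cross-section is a single solid region. Net area = 83.27 mm².

83.27 mm²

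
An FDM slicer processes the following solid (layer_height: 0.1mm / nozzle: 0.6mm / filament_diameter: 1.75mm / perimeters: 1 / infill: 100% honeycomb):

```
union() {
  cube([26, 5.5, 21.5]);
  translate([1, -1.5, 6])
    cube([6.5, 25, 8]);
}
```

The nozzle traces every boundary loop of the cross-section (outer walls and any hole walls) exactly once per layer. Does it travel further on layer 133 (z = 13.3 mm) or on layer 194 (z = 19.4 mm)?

layer 133 (z = 13.3 mm)

Layer 133 (z = 13.3): the cube (footprint 26×5.5) is included at this height (perimeter 63.00 mm); the cube at (1, -1.5) is present — its section is the full 6.5×25 rectangle (perimeter 63.00 mm); Combining (union): the regions partially overlap (shared area 35.75 mm²), so the edge portions inside another operand are dropped and the merged outline is re-measured after clipping — boundary = 102.00 mm. So its perimeter = 102.00 mm. Layer 194 (z = 19.4): the 26×5.5 cube contributes its full rectangle (perimeter 63.00 mm); the cube at (1, -1.5) is not intersected at this z (z outside [6, 14]); Merging all regions: only the 26×5.5 cube is present, so the union is just that shape — boundary = 63.00 mm. So its perimeter = 63.00 mm. Layer 133 is larger (102.00 vs 63.00 mm).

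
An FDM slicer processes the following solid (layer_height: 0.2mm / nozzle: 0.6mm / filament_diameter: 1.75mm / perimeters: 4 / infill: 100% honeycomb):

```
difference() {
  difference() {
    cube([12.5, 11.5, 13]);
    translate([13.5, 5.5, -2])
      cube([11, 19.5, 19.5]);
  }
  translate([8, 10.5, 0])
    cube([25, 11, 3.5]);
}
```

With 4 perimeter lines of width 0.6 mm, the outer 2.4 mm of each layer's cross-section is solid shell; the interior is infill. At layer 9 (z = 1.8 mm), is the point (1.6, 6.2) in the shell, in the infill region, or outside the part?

At z = 1.8 mm: the 12.5×11.5 cube contributes its full rectangle; the cube at (13.5, 5.5) is present — its section is the full 11×19.5 rectangle; Taking the first minus the rest: starting from the 12.5×11.5 cube, the 11×19.5 cube at (13.5, 5.5) misses the remaining region (no effect) — 1 connected region; the 25×11 cube at (8, 10.5) contributes its full rectangle; After the difference (first − rest): starting from that combined region, the 25×11 cube at (8, 10.5) partially overlaps it — only the 4.50 mm² overlap (of its 275.00 mm²) is removed, clipping the outline — 1 connected region. Overall, the cross-section is a single solid region. The nearest boundary edge runs (0.00, 0.00)→(0.00, 11.50); distance from the point to it = 1.60 mm. The point is inside the cross-section, 1.60 mm from the nearest boundary — within the 2.4 mm shell band (4 × 0.6).

shell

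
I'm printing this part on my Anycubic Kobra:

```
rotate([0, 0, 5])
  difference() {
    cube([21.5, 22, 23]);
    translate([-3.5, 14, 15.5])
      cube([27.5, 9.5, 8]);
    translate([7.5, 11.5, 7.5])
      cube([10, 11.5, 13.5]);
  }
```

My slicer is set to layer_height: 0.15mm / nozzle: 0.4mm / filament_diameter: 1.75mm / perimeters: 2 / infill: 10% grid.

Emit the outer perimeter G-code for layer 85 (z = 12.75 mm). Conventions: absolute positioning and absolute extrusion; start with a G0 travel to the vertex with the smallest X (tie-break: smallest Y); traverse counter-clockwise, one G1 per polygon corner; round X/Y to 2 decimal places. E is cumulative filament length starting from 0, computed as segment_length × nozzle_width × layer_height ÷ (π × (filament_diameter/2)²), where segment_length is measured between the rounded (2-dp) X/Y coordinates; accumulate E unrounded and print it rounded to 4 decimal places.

At z = 12.75 mm: the cube is present — its section is the full 21.5×22 rectangle; the cube at (-3.5, 14) is absent (z outside [15.5, 23.5]); the cube at (7.5, 11.5) (footprint 10×11.5) is included at this height; Taking the first minus the rest: starting from the 21.5×22 cube, the 10×11.5 cube at (7.5, 11.5) partially overlaps it — only the 105.00 mm² overlap (of its 115.00 mm²) is removed, clipping the outline — 1 connected region; (whole slice rotated 5° about Z — lengths, areas and connectivity unchanged). The outline is a single polygon with 8 vertices. Extrusion per mm of travel: 0.4 × 0.15 / (π × 0.875²) = 0.024945. Accumulating E over each segment gives final E = 2.6941.

G0 X-1.92 Y21.92 Z12.75
G1 X0.00 Y0.00 E0.5489
G1 X21.42 Y1.87 E1.0852
G1 X19.50 Y23.79 E1.6341
G1 X15.52 Y23.44 E1.7338
G1 X16.43 Y12.98 E1.9957
G1 X6.47 Y12.11 E2.2451
G1 X5.55 Y22.57 E2.5070
G1 X-1.92 Y21.92 E2.6941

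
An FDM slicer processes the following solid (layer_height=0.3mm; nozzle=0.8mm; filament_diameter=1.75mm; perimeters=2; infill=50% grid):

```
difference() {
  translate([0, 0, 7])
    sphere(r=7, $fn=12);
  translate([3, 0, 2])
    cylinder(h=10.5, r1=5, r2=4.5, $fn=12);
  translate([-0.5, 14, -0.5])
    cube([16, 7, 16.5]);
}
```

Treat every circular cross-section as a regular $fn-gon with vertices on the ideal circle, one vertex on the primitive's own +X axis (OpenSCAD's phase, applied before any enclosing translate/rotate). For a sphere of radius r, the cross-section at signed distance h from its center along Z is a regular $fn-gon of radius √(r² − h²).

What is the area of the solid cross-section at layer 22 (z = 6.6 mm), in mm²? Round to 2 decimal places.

At z = 6.6 mm: the r=7 sphere contributes a regular 12-gon of circumradius √(7²−0.4²) = 6.989 (area = (12/2)·6.989²·sin(360°/12) = 146.52 mm²); the cone at (3, 0): at t=0.438 of its height the radius interpolates to r₁+(r₂−r₁)t = 4.781, giving a regular 12-gon of that circumradius (area = (12/2)·4.781²·sin(360°/12) = 68.57 mm²); the cube at (-0.5, 14) (footprint 16×7) is included at this height (area 112.00 mm²); Subtracting the remaining from the first: starting from the r=7 sphere (146.52 mm²), the cone at (3, 0) partially overlaps it — only the 63.93 mm² overlap (of its 68.57 mm²) is removed, clipping the outline; the 16×7 cube at (-0.5, 14) misses the remaining region (no effect) — area = 82.59 mm². Overall, the cross-section is a single solid region. Net area = 82.59 mm².

82.59 mm²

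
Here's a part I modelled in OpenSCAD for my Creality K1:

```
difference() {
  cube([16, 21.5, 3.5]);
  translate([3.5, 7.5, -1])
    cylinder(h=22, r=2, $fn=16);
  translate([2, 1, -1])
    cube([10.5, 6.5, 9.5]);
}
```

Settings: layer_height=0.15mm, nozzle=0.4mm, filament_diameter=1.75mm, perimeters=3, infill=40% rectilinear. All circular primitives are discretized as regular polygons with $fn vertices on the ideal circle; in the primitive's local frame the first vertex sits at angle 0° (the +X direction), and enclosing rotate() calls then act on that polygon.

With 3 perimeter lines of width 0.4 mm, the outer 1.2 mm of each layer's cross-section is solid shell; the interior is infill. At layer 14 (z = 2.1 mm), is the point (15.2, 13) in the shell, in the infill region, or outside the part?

At z = 2.1 mm: the cube is present — its section is the full 16×21.5 rectangle; the r=2 cylinder at (3.5, 7.5) contributes a regular 16-gon of circumradius 2; the 10.5×6.5 cube at (2, 1) contributes its full rectangle; After the difference (first − rest): starting from the 16×21.5 cube, the r=2 cylinder at (3.5, 7.5) lies wholly inside it (removes its full 12.25 mm² and its 12.49 mm outline becomes a hole wall); the 10.5×6.5 cube at (2, 1) partially overlaps it — only the 62.54 mm² overlap (of its 68.25 mm²) is removed, clipping the outline — 1 connected region with 1 hole. Overall, the cross-section is one region with 1 hole. The nearest boundary edge runs (16.00, 21.50)→(16.00, 0.00); distance from the point to it = 0.80 mm. The point is inside the cross-section, 0.80 mm from the nearest boundary — within the 1.2 mm shell band (3 × 0.4).

shell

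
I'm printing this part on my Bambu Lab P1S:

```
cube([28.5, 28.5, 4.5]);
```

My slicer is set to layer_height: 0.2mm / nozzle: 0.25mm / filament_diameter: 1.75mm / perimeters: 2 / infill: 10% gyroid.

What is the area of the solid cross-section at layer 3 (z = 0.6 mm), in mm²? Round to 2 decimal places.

812.25 mm²

At z = 0.6 mm: the cube is present — its section is the full 28.5×28.5 rectangle (area 812.25 mm²). Overall, the cross-section is a single solid region. Net area = 812.25 mm².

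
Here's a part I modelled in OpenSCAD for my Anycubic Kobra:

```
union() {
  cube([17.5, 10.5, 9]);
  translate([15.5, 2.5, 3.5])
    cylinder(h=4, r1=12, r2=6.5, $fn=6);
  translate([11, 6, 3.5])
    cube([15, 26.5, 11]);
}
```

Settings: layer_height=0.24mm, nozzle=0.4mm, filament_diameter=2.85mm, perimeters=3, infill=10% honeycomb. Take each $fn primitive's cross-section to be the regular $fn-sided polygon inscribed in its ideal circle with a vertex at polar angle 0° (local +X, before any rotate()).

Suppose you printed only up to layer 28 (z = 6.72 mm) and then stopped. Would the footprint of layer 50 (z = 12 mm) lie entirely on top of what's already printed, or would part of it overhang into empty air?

Compare the two slices. At z = 6.72: the cube (footprint 17.5×10.5) is included at this height (area 183.75 mm²); the cone at (15.5, 2.5): at t=0.805 of its height the radius interpolates to r₁+(r₂−r₁)t = 7.573, giving a regular 6-gon of that circumradius (area = (6/2)·7.573²·sin(360°/6) = 148.98 mm²); the 15×26.5 cube at (11, 6) contributes its full rectangle (area 397.50 mm²); Combining (union): the regions partially overlap — summed areas 730.23 mm² minus the doubly-counted overlap 109.90 mm² gives 620.33 mm² — area = 620.33 mm². At z = 12: the cube does not reach this height (z outside [0, 9]); the cone at (15.5, 2.5) is absent (z outside [3.5, 7.5]); the cube at (11, 6) (footprint 15×26.5) is included at this height (area 397.50 mm²); Combining (union): only the 15×26.5 cube at (11, 6) is present, so the union is just that shape — area = 397.50 mm². Checking containment: the cross-section at z = 12 is a subset of the cross-section at z = 6.72.

entirely on top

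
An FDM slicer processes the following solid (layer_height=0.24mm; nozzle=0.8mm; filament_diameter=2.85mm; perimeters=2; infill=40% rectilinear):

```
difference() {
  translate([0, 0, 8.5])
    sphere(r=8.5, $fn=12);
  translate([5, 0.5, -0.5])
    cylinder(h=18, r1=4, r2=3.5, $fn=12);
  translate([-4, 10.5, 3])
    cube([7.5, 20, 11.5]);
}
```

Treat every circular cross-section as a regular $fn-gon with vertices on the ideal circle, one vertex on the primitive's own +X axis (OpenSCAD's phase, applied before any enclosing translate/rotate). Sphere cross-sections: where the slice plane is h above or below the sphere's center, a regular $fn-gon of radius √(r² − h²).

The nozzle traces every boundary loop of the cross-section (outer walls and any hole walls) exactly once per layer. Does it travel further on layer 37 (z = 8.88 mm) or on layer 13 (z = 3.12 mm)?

layer 37 (z = 8.88 mm)

Layer 37 (z = 8.88): the r=8.5 sphere contributes a regular 12-gon of circumradius √(8.5²−0.38²) = 8.492 (perimeter = 2·12·8.492·sin(180°/12) = 52.75 mm); the cone at (5, 0.5) contributes a regular 12-gon of circumradius 3.739 (interpolated between r1=4 and r2=3.5 at t=0.521) (perimeter = 2·12·3.739·sin(180°/12) = 23.23 mm); the cube at (-4, 10.5) (footprint 7.5×20) is included at this height (perimeter 55.00 mm); Subtracting the remaining from the first: starting from the r=8.5 sphere, the cone at (5, 0.5) partially overlaps it — only the 40.85 mm² overlap (of its 41.95 mm²) is removed, clipping the outline; the 7.5×20 cube at (-4, 10.5) misses the remaining region (no effect) — boundary = 66.57 mm. So its perimeter = 66.57 mm. Layer 13 (z = 3.12): the sphere: section is a regular 12-gon, circumradius = √(r²−h²) = √(8.5²−5.38²) = 6.581 (perimeter = 2·12·6.581·sin(180°/12) = 40.88 mm); the cone at (5, 0.5): at t=0.201 of its height the radius interpolates to r₁+(r₂−r₁)t = 3.899, giving a regular 12-gon of that circumradius (perimeter = 2·12·3.899·sin(180°/12) = 24.22 mm); the cube at (-4, 10.5) is present — its section is the full 7.5×20 rectangle (perimeter 55.00 mm); Taking the first minus the rest: starting from the r=8.5 sphere, the cone at (5, 0.5) partially overlaps it — only the 30.50 mm² overlap (of its 45.62 mm²) is removed, clipping the outline; the 7.5×20 cube at (-4, 10.5) misses the remaining region (no effect) — boundary = 45.23 mm. So its perimeter = 45.23 mm. Layer 37 is larger (66.57 vs 45.23 mm).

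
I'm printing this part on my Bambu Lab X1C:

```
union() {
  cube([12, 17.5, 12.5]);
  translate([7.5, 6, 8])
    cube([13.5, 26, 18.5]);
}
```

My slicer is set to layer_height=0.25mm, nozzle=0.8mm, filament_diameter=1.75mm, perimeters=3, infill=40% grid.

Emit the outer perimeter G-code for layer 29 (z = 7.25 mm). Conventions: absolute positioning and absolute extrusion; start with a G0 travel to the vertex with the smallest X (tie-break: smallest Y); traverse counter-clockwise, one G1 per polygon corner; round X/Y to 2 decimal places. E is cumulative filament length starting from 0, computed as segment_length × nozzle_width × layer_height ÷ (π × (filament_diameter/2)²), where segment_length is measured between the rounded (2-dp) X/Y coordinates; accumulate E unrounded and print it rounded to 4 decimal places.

G0 X0.00 Y0.00 Z7.25
G1 X12.00 Y0.00 E0.9978
G1 X12.00 Y17.50 E2.4529
G1 X0.00 Y17.50 E3.4507
G1 X0.00 Y0.00 E4.9059

At z = 7.25 mm: the cube (footprint 12×17.5) is included at this height; the cube at (7.5, 6) is absent (z outside [8, 26.5]); Taking the union: only the 12×17.5 cube is present, so the union is just that shape — 1 connected region. The outline is a single polygon with 4 vertices. Extrusion per mm of travel: 0.8 × 0.25 / (π × 0.875²) = 0.083150. Accumulating E over each segment gives final E = 4.9059.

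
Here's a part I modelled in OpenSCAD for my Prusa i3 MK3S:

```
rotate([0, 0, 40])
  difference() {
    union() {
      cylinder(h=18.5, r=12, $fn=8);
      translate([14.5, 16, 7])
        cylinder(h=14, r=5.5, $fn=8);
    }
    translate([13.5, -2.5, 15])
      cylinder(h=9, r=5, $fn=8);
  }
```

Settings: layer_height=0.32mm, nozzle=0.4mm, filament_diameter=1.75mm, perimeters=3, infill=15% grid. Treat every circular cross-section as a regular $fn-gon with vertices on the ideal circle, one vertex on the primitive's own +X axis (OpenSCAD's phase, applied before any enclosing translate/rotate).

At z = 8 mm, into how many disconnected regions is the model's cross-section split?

At z = 8 mm: the r=12 cylinder gives a regular 8-gon of circumradius 12 (constant along its height); the r=5.5 cylinder at (14.5, 16) contributes a regular 8-gon of circumradius 5.5; Taking the union: the 2 present regions are separate (no shared area or edge), so areas and boundary lengths simply add and each stays a separate island — 2 connected regions; the cylinder at (13.5, -2.5) is absent (z outside [15, 24]); Taking the first minus the rest: none of the subtracted shapes is present at this height, so that combined region is unchanged — 2 connected regions; (rotated 40° about Z; rotation is an isometry so areas/perimeters/island counts are preserved). The result has 2 disconnected regions.

2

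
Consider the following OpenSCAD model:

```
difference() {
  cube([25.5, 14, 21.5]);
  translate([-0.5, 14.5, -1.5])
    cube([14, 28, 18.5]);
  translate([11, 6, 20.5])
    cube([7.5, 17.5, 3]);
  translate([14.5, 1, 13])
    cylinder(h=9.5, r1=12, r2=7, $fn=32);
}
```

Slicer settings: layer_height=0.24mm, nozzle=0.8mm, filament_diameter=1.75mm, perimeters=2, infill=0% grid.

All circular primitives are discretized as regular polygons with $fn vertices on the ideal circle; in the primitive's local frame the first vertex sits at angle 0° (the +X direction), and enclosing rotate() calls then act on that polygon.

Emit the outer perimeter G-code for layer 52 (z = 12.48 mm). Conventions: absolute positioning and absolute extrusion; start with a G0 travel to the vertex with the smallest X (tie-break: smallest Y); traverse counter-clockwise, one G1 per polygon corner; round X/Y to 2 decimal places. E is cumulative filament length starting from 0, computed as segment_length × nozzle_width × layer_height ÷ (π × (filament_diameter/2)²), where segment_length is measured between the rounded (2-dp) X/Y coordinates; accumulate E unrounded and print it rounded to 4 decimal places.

G0 X0.00 Y0.00 Z12.48
G1 X25.50 Y0.00 E2.0355
G1 X25.50 Y14.00 E3.1531
G1 X0.00 Y14.00 E5.1886
G1 X0.00 Y0.00 E6.3061

At z = 12.48 mm: the cube is present — its section is the full 25.5×14 rectangle; the 14×28 cube at (-0.5, 14.5) contributes its full rectangle; the cube at (11, 6) does not reach this height (z outside [20.5, 23.5]); the cone at (14.5, 1) is absent (z outside [13, 22.5]); After the difference (first − rest): starting from the 25.5×14 cube, the 14×28 cube at (-0.5, 14.5) misses the remaining region (no effect) — 1 connected region. The outline is a single polygon with 4 vertices. Extrusion per mm of travel: 0.8 × 0.24 / (π × 0.875²) = 0.079824. Accumulating E over each segment gives final E = 6.3061.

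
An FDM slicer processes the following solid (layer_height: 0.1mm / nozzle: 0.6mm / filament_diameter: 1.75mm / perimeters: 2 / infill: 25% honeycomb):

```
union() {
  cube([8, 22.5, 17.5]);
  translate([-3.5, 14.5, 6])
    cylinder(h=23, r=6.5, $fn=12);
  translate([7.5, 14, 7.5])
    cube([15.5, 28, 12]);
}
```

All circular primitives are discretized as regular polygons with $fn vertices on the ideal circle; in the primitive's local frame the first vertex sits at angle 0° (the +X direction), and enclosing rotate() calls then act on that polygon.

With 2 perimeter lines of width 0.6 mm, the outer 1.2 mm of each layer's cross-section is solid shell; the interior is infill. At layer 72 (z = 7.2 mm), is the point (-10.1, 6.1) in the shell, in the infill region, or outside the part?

outside

At z = 7.2 mm: the cube (footprint 8×22.5) is included at this height; the r=6.5 cylinder at (-3.5, 14.5) gives a regular 12-gon of circumradius 6.5 (constant along its height); the cube at (7.5, 14) does not reach this height (z outside [7.5, 19.5]); Merging all regions: the regions partially overlap (shared area 21.20 mm²), so overlapping operands fuse into one piece — 1 connected region. Overall, the cross-section is a single solid region. The nearest boundary edge runs (-6.75, 8.87)→(-9.13, 11.25); distance from the point to it = 4.33 mm. The point is not inside any of the regions above, so it lies outside the cross-section (4.33 mm from the nearest boundary).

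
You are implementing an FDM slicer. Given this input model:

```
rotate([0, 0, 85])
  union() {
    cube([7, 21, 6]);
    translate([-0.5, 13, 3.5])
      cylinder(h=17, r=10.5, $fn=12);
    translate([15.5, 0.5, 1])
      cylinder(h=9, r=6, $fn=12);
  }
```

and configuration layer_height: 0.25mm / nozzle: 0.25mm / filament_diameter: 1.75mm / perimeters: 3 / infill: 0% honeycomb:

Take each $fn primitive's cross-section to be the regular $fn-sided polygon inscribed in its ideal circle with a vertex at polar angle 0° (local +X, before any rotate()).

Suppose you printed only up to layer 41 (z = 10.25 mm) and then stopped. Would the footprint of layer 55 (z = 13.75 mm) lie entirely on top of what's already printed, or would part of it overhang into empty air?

entirely on top

Compare the two slices. At z = 10.25: the cube is not intersected at this z (z outside [0, 6]); the cylinder at (-0.5, 13): section is a regular 12-gon, circumradius r=10.5 (area = (12/2)·10.500²·sin(360°/12) = 330.75 mm²); the cylinder at (15.5, 0.5) is absent (z outside [1, 10]); Merging all regions: only the r=10.5 cylinder at (-0.5, 13) is present, so the union is just that shape — area = 330.75 mm²; (rotated 85° about Z; rotation is an isometry so areas/perimeters/island counts are preserved). At z = 13.75: the cube is not intersected at this z (z outside [0, 6]); the r=10.5 cylinder at (-0.5, 13) contributes a regular 12-gon of circumradius 10.5 (area = (12/2)·10.500²·sin(360°/12) = 330.75 mm²); the cylinder at (15.5, 0.5) is not intersected at this z (z outside [1, 10]); Merging all regions: only the r=10.5 cylinder at (-0.5, 13) is present, so the union is just that shape — area = 330.75 mm²; (rotated 85° about Z; rotation is an isometry so areas/perimeters/island counts are preserved). Checking containment: the cross-section at z = 13.75 is a subset of the cross-section at z = 10.25.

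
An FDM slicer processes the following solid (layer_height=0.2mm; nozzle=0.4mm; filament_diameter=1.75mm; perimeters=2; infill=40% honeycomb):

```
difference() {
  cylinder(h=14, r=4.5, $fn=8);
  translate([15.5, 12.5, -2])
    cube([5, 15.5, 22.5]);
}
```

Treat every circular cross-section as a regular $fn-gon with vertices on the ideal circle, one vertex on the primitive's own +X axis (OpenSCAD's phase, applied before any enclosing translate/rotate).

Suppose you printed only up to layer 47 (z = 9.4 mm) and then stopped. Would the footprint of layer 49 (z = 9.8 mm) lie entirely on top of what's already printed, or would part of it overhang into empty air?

entirely on top

Compare the two slices. At z = 9.4: the cylinder: section is a regular 8-gon, circumradius r=4.5 (area = (8/2)·4.500²·sin(360°/8) = 57.28 mm²); the cube at (15.5, 12.5) (footprint 5×15.5) is included at this height (area 77.50 mm²); After the difference (first − rest): starting from the r=4.5 cylinder (57.28 mm²), the 5×15.5 cube at (15.5, 12.5) misses the remaining region (no effect) — area = 57.28 mm². At z = 9.8: the r=4.5 cylinder contributes a regular 8-gon of circumradius 4.5 (area = (8/2)·4.500²·sin(360°/8) = 57.28 mm²); the cube at (15.5, 12.5) (footprint 5×15.5) is included at this height (area 77.50 mm²); Taking the first minus the rest: starting from the r=4.5 cylinder (57.28 mm²), the 5×15.5 cube at (15.5, 12.5) misses the remaining region (no effect) — area = 57.28 mm². Checking containment: the cross-section at z = 9.8 is a subset of the cross-section at z = 9.4.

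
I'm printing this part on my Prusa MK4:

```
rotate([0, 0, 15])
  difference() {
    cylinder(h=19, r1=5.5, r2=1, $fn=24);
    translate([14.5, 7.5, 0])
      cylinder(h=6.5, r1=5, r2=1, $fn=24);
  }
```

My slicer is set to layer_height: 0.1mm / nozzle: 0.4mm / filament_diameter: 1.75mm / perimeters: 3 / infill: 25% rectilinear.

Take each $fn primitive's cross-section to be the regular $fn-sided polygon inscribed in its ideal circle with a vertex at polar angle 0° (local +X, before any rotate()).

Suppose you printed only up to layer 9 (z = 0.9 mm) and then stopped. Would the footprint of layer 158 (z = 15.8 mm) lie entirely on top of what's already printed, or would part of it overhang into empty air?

entirely on top

Compare the two slices. At z = 0.9: the cone contributes a regular 24-gon of circumradius 5.287 (interpolated between r1=5.5 and r2=1 at t=0.047) (area = (24/2)·5.287²·sin(360°/24) = 86.81 mm²); the cone at (14.5, 7.5) contributes a regular 24-gon of circumradius 4.446 (interpolated between r1=5 and r2=1 at t=0.138) (area = (24/2)·4.446²·sin(360°/24) = 61.40 mm²); Taking the first minus the rest: starting from the cone (86.81 mm²), the cone at (14.5, 7.5) misses the remaining region (no effect) — area = 86.81 mm²; (rotated 15° about Z; rotation is an isometry so areas/perimeters/island counts are preserved). At z = 15.8: the cone contributes a regular 24-gon of circumradius 1.758 (interpolated between r1=5.5 and r2=1 at t=0.832) (area = (24/2)·1.758²·sin(360°/24) = 9.60 mm²); the cone at (14.5, 7.5) is not intersected at this z (z outside [0, 6.5]); Subtracting the remaining from the first: none of the subtracted shapes is present at this height, so the cone is unchanged — area = 9.60 mm²; (whole slice rotated 15° about Z — lengths, areas and connectivity unchanged). Checking containment: the cross-section at z = 15.8 is a subset of the cross-section at z = 0.9.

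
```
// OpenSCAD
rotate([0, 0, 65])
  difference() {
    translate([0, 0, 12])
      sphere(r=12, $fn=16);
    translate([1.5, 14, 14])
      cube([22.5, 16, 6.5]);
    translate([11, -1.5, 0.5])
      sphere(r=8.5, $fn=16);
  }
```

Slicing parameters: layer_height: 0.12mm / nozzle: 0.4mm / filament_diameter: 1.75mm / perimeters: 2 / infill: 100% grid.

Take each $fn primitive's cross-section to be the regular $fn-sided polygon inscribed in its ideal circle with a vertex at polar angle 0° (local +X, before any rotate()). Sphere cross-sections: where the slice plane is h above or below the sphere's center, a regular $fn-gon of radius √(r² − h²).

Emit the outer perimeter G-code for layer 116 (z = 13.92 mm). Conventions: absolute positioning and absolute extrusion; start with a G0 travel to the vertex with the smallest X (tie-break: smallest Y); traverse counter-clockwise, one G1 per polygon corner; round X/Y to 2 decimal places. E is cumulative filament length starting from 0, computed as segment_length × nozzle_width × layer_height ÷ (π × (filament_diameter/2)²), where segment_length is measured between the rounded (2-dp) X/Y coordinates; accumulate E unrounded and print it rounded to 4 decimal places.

G0 X-11.83 Y0.52 Z13.92
G1 X-11.13 Y-4.05 E0.0923
G1 X-8.73 Y-8.00 E0.1845
G1 X-5.01 Y-10.74 E0.2767
G1 X-0.52 Y-11.83 E0.3689
G1 X4.05 Y-11.13 E0.4612
G1 X8.00 Y-8.73 E0.5534
G1 X10.74 Y-5.01 E0.6456
G1 X11.83 Y-0.52 E0.7378
G1 X11.13 Y4.05 E0.8301
G1 X8.73 Y8.00 E0.9223
G1 X5.01 Y10.74 E1.0145
G1 X0.52 Y11.83 E1.1067
G1 X-4.05 Y11.13 E1.1990
G1 X-8.00 Y8.73 E1.2912
G1 X-10.74 Y5.01 E1.3834
G1 X-11.83 Y0.52 E1.4756

At z = 13.92 mm: the r=12 sphere slices to a regular 16-gon of circumradius 11.845 (√(r²−h²) with h=1.92 from center); the cube at (1.5, 14) does not reach this height (z outside [14, 20.5]); the sphere at (11, -1.5) does not reach this height (|z−center|=13.420 > r=8.5); Taking the first minus the rest: none of the subtracted shapes is present at this height, so the r=12 sphere is unchanged — 1 connected region; (rotated 65° about Z; rotation is an isometry so areas/perimeters/island counts are preserved). The outline is a single polygon with 16 vertices. Extrusion per mm of travel: 0.4 × 0.12 / (π × 0.875²) = 0.019956. Accumulating E over each segment gives final E = 1.4756.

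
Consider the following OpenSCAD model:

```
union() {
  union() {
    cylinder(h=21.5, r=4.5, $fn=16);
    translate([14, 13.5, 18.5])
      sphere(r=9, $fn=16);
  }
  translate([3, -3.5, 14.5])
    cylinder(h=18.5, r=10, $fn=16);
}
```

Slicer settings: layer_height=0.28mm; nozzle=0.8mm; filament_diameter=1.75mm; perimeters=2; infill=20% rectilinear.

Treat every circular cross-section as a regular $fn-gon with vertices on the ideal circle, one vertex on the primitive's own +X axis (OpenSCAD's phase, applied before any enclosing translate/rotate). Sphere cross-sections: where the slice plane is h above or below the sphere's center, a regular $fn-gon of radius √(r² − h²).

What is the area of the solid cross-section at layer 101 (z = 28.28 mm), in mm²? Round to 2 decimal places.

At z = 28.28 mm: the cylinder does not reach this height (z outside [0, 21.5]); the sphere at (14, 13.5) is not intersected at this z (|z−center|=9.780 > r=9); Taking the union: nothing is present at this height; the r=10 cylinder at (3, -3.5) gives a regular 16-gon of circumradius 10 (constant along its height) (area = (16/2)·10.000²·sin(360°/16) = 306.15 mm²); Taking the union: only the r=10 cylinder at (3, -3.5) is present, so the union is just that shape — area = 306.15 mm². Overall, the cross-section is a single solid region. Net area = 306.15 mm².

306.15 mm²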